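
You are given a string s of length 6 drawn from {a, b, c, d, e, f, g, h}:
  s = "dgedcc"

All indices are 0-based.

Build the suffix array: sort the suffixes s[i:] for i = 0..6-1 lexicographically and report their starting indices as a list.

[5, 4, 3, 0, 2, 1]

rank | idx | suffix
   0 |   5 | c
   1 |   4 | cc
   2 |   3 | dcc
   3 |   0 | dgedcc
   4 |   2 | edcc
   5 |   1 | gedcc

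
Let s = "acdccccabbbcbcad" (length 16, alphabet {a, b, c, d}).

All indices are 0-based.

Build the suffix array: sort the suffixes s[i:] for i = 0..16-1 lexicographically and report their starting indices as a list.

[7, 0, 14, 8, 9, 12, 10, 6, 13, 11, 5, 4, 3, 1, 15, 2]

sorted suffixes:
  #0 SA[0]=7  'abbbcbcad'
  #1 SA[1]=0  'acdccccabbbcbcad'
  #2 SA[2]=14  'ad'
  #3 SA[3]=8  'bbbcbcad'
  #4 SA[4]=9  'bbcbcad'
  #5 SA[5]=12  'bcad'
  #6 SA[6]=10  'bcbcad'
  #7 SA[7]=6  'cabbbcbcad'
  #8 SA[8]=13  'cad'
  #9 SA[9]=11  'cbcad'
  #10 SA[10]=5  'ccabbbcbcad'
  #11 SA[11]=4  'cccabbbcbcad'
  #12 SA[12]=3  'ccccabbbcbcad'
  #13 SA[13]=1  'cdccccabbbcbcad'
  #14 SA[14]=15  'd'
  #15 SA[15]=2  'dccccabbbcbcad'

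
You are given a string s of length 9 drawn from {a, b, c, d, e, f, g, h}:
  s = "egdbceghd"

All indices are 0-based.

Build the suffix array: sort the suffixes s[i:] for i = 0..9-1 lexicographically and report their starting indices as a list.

[3, 4, 8, 2, 0, 5, 1, 6, 7]

sorted suffixes:
  #0 SA[0]=3  'bceghd'
  #1 SA[1]=4  'ceghd'
  #2 SA[2]=8  'd'
  #3 SA[3]=2  'dbceghd'
  #4 SA[4]=0  'egdbceghd'
  #5 SA[5]=5  'eghd'
  #6 SA[6]=1  'gdbceghd'
  #7 SA[7]=6  'ghd'
  #8 SA[8]=7  'hd'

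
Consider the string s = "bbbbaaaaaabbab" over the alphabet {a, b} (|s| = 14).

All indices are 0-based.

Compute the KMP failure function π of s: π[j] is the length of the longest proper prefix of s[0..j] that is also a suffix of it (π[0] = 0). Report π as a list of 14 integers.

[0, 1, 2, 3, 0, 0, 0, 0, 0, 0, 1, 2, 0, 1]

π[0] = 0
j=1 s[j]='b': π[1]=1 (border 'b')
j=2 s[j]='b': π[2]=2 (border 'bb')
j=3 s[j]='b': π[3]=3 (border 'bbb')
j=4 s[j]='a': k: 3→2→1→0; π[4]=0 (border '')
j=5 s[j]='a': π[5]=0 (border '')
j=6 s[j]='a': π[6]=0 (border '')
j=7 s[j]='a': π[7]=0 (border '')
j=8 s[j]='a': π[8]=0 (border '')
j=9 s[j]='a': π[9]=0 (border '')
j=10 s[j]='b': π[10]=1 (border 'b')
j=11 s[j]='b': π[11]=2 (border 'bb')
j=12 s[j]='a': k: 2→1→0; π[12]=0 (border '')
j=13 s[j]='b': π[13]=1 (border 'b')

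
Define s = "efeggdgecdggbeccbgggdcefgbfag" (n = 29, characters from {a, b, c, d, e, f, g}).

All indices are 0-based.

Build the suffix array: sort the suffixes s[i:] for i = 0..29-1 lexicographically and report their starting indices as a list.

[27, 12, 25, 16, 15, 14, 8, 21, 20, 5, 9, 13, 7, 0, 22, 2, 26, 1, 23, 28, 11, 24, 19, 4, 6, 10, 18, 3, 17]

rank→(start, suffix):
  0 → (27, 'ag')
  1 → (12, 'beccbgggdcefgbfag')
  2 → (25, 'bfag')
  3 → (16, 'bgggdcefgbfag')
  4 → (15, 'cbgggdcefgbfag')
  5 → (14, 'ccbgggdcefgbfag')
  6 → (8, 'cdggbeccbgggdcefgbfag')
  7 → (21, 'cefgbfag')
  8 → (20, 'dcefgbfag')
  9 → (5, 'dgecdggbeccbgggdcefgbfag')
  10 → (9, 'dggbeccbgggdcefgbfag')
  11 → (13, 'eccbgggdcefgbfag')
  12 → (7, 'ecdggbeccbgggdcefgbfag')
  13 → (0, 'efeggdgecdggbeccbgggdcefgbfag')
  14 → (22, 'efgbfag')
  15 → (2, 'eggdgecdggbeccbgggdcefgbfag')
  16 → (26, 'fag')
  17 → (1, 'feggdgecdggbeccbgggdcefgbfag')
  18 → (23, 'fgbfag')
  19 → (28, 'g')
  20 → (11, 'gbeccbgggdcefgbfag')
  21 → (24, 'gbfag')
  22 → (19, 'gdcefgbfag')
  23 → (4, 'gdgecdggbeccbgggdcefgbfag')
  24 → (6, 'gecdggbeccbgggdcefgbfag')
  25 → (10, 'ggbeccbgggdcefgbfag')
  26 → (18, 'ggdcefgbfag')
  27 → (3, 'ggdgecdggbeccbgggdcefgbfag')
  28 → (17, 'gggdcefgbfag')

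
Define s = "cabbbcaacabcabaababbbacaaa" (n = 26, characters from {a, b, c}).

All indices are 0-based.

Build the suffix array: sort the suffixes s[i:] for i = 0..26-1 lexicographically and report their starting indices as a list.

rank | idx | suffix
   0 |  25 | a
   1 |  24 | aa
   2 |  23 | aaa
   3 |  14 | aababbbacaaa
   4 |   6 | aacabcabaababbbacaaa
   5 |  12 | abaababbbacaaa
   6 |  15 | ababbbacaaa
   7 |  17 | abbbacaaa
   8 |   1 | abbbcaacabcabaababbbacaaa
   9 |   9 | abcabaababbbacaaa
  10 |  21 | acaaa
  11 |   7 | acabcabaababbbacaaa
  12 |  13 | baababbbacaaa
  13 |  16 | babbbacaaa
  14 |  20 | bacaaa
  15 |  19 | bbacaaa
  16 |  18 | bbbacaaa
  17 |   2 | bbbcaacabcabaababbbacaaa
  18 |   3 | bbcaacabcabaababbbacaaa
  19 |   4 | bcaacabcabaababbbacaaa
  20 |  10 | bcabaababbbacaaa
  21 |  22 | caaa
  22 |   5 | caacabcabaababbbacaaa
  23 |  11 | cabaababbbacaaa
  24 |   0 | cabbbcaacabcabaababbbacaaa
  25 |   8 | cabcabaababbbacaaa

[25, 24, 23, 14, 6, 12, 15, 17, 1, 9, 21, 7, 13, 16, 20, 19, 18, 2, 3, 4, 10, 22, 5, 11, 0, 8]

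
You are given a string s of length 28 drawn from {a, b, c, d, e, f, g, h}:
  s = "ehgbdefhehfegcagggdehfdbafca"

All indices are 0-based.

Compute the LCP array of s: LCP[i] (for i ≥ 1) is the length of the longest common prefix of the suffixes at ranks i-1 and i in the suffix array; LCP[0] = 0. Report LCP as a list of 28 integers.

[0, 1, 1, 0, 1, 0, 2, 0, 1, 2, 0, 1, 1, 3, 2, 0, 1, 1, 1, 0, 1, 1, 1, 2, 0, 1, 2, 1]

rank | idx | suffix
   0 |  27 | a
   1 |  24 | afca
   2 |  14 | agggdehfdbafca
   3 |  23 | bafca
   4 |   3 | bdefhehfegcagggdehfdbafca
   5 |  26 | ca
   6 |  13 | cagggdehfdbafca
   7 |  22 | dbafca
   8 |   4 | defhehfegcagggdehfdbafca
   9 |  18 | dehfdbafca
  10 |   5 | efhehfegcagggdehfdbafca
  11 |  11 | egcagggdehfdbafca
  12 |  19 | ehfdbafca
  13 |   8 | ehfegcagggdehfdbafca
  14 |   0 | ehgbdefhehfegcagggdehfdbafca
  15 |  25 | fca
  16 |  21 | fdbafca
  17 |  10 | fegcagggdehfdbafca
  18 |   6 | fhehfegcagggdehfdbafca
  19 |   2 | gbdefhehfegcagggdehfdbafca
  20 |  12 | gcagggdehfdbafca
  21 |  17 | gdehfdbafca
  22 |  16 | ggdehfdbafca
  23 |  15 | gggdehfdbafca
  24 |   7 | hehfegcagggdehfdbafca
  25 |  20 | hfdbafca
  26 |   9 | hfegcagggdehfdbafca
  27 |   1 | hgbdefhehfegcagggdehfdbafca

SA = [27, 24, 14, 23, 3, 26, 13, 22, 4, 18, 5, 11, 19, 8, 0, 25, 21, 10, 6, 2, 12, 17, 16, 15, 7, 20, 9, 1]
i: (SA[i-1],SA[i]) lcp shared
  1: (27,24) 1 'a'
  2: (24,14) 1 'a'
  3: (14,23) 0 ''
  4: (23,3) 1 'b'
  5: (3,26) 0 ''
  6: (26,13) 2 'ca'
  7: (13,22) 0 ''
  8: (22,4) 1 'd'
  9: (4,18) 2 'de'
  10: (18,5) 0 ''
  11: (5,11) 1 'e'
  12: (11,19) 1 'e'
  13: (19,8) 3 'ehf'
  14: (8,0) 2 'eh'
  15: (0,25) 0 ''
  16: (25,21) 1 'f'
  17: (21,10) 1 'f'
  18: (10,6) 1 'f'
  19: (6,2) 0 ''
  20: (2,12) 1 'g'
  21: (12,17) 1 'g'
  22: (17,16) 1 'g'
  23: (16,15) 2 'gg'
  24: (15,7) 0 ''
  25: (7,20) 1 'h'
  26: (20,9) 2 'hf'
  27: (9,1) 1 'h'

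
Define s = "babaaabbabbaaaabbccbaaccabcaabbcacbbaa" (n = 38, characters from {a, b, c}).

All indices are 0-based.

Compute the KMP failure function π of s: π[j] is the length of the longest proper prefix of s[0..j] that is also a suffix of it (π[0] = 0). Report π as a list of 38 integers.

π[0] = 0
j=1 s[j]='a': π[1]=0 (border '')
j=2 s[j]='b': π[2]=1 (border 'b')
j=3 s[j]='a': π[3]=2 (border 'ba')
j=4 s[j]='a': k: 2→0; π[4]=0 (border '')
j=5 s[j]='a': π[5]=0 (border '')
j=6 s[j]='b': π[6]=1 (border 'b')
j=7 s[j]='b': k: 1→0; π[7]=1 (border 'b')
j=8 s[j]='a': π[8]=2 (border 'ba')
j=9 s[j]='b': π[9]=3 (border 'bab')
j=10 s[j]='b': k: 3→1→0; π[10]=1 (border 'b')
j=11 s[j]='a': π[11]=2 (border 'ba')
j=12 s[j]='a': k: 2→0; π[12]=0 (border '')
j=13 s[j]='a': π[13]=0 (border '')
j=14 s[j]='a': π[14]=0 (border '')
j=15 s[j]='b': π[15]=1 (border 'b')
j=16 s[j]='b': k: 1→0; π[16]=1 (border 'b')
j=17 s[j]='c': k: 1→0; π[17]=0 (border '')
j=18 s[j]='c': π[18]=0 (border '')
j=19 s[j]='b': π[19]=1 (border 'b')
j=20 s[j]='a': π[20]=2 (border 'ba')
j=21 s[j]='a': k: 2→0; π[21]=0 (border '')
j=22 s[j]='c': π[22]=0 (border '')
j=23 s[j]='c': π[23]=0 (border '')
j=24 s[j]='a': π[24]=0 (border '')
j=25 s[j]='b': π[25]=1 (border 'b')
j=26 s[j]='c': k: 1→0; π[26]=0 (border '')
j=27 s[j]='a': π[27]=0 (border '')
j=28 s[j]='a': π[28]=0 (border '')
j=29 s[j]='b': π[29]=1 (border 'b')
j=30 s[j]='b': k: 1→0; π[30]=1 (border 'b')
j=31 s[j]='c': k: 1→0; π[31]=0 (border '')
j=32 s[j]='a': π[32]=0 (border '')
j=33 s[j]='c': π[33]=0 (border '')
j=34 s[j]='b': π[34]=1 (border 'b')
j=35 s[j]='b': k: 1→0; π[35]=1 (border 'b')
j=36 s[j]='a': π[36]=2 (border 'ba')
j=37 s[j]='a': k: 2→0; π[37]=0 (border '')

[0, 0, 1, 2, 0, 0, 1, 1, 2, 3, 1, 2, 0, 0, 0, 1, 1, 0, 0, 1, 2, 0, 0, 0, 0, 1, 0, 0, 0, 1, 1, 0, 0, 0, 1, 1, 2, 0]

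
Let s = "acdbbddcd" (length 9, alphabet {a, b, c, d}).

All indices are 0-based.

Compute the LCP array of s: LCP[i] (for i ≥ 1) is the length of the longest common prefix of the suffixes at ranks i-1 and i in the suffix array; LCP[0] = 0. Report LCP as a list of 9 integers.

rank | idx | suffix
   0 |   0 | acdbbddcd
   1 |   3 | bbddcd
   2 |   4 | bddcd
   3 |   7 | cd
   4 |   1 | cdbbddcd
   5 |   8 | d
   6 |   2 | dbbddcd
   7 |   6 | dcd
   8 |   5 | ddcd

SA = [0, 3, 4, 7, 1, 8, 2, 6, 5]
i: (SA[i-1],SA[i]) lcp shared
  1: (0,3) 0 ''
  2: (3,4) 1 'b'
  3: (4,7) 0 ''
  4: (7,1) 2 'cd'
  5: (1,8) 0 ''
  6: (8,2) 1 'd'
  7: (2,6) 1 'd'
  8: (6,5) 1 'd'

[0, 0, 1, 0, 2, 0, 1, 1, 1]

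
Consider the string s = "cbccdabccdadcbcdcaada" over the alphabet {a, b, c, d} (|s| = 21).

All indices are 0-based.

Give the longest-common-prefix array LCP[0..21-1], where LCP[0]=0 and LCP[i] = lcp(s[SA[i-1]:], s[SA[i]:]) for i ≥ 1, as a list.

[0, 1, 1, 1, 2, 0, 5, 2, 0, 1, 3, 1, 4, 1, 3, 2, 0, 2, 2, 1, 2]

sorted suffixes:
  #0 SA[0]=20  'a'
  #1 SA[1]=17  'aada'
  #2 SA[2]=5  'abccdadcbcdcaada'
  #3 SA[3]=18  'ada'
  #4 SA[4]=10  'adcbcdcaada'
  #5 SA[5]=1  'bccdabccdadcbcdcaada'
  #6 SA[6]=6  'bccdadcbcdcaada'
  #7 SA[7]=13  'bcdcaada'
  #8 SA[8]=16  'caada'
  #9 SA[9]=0  'cbccdabccdadcbcdcaada'
  #10 SA[10]=12  'cbcdcaada'
  #11 SA[11]=2  'ccdabccdadcbcdcaada'
  #12 SA[12]=7  'ccdadcbcdcaada'
  #13 SA[13]=3  'cdabccdadcbcdcaada'
  #14 SA[14]=8  'cdadcbcdcaada'
  #15 SA[15]=14  'cdcaada'
  #16 SA[16]=19  'da'
  #17 SA[17]=4  'dabccdadcbcdcaada'
  #18 SA[18]=9  'dadcbcdcaada'
  #19 SA[19]=15  'dcaada'
  #20 SA[20]=11  'dcbcdcaada'

SA = [20, 17, 5, 18, 10, 1, 6, 13, 16, 0, 12, 2, 7, 3, 8, 14, 19, 4, 9, 15, 11]
rank  pair      lcp
   1  s[20:],s[17:]  1  'a'
   2  s[17:],s[5:]  1  'a'
   3  s[5:],s[18:]  1  'a'
   4  s[18:],s[10:]  2  'ad'
   5  s[10:],s[1:]  0  ''
   6  s[1:],s[6:]  5  'bccda'
   7  s[6:],s[13:]  2  'bc'
   8  s[13:],s[16:]  0  ''
   9  s[16:],s[0:]  1  'c'
  10  s[0:],s[12:]  3  'cbc'
  11  s[12:],s[2:]  1  'c'
  12  s[2:],s[7:]  4  'ccda'
  13  s[7:],s[3:]  1  'c'
  14  s[3:],s[8:]  3  'cda'
  15  s[8:],s[14:]  2  'cd'
  16  s[14:],s[19:]  0  ''
  17  s[19:],s[4:]  2  'da'
  18  s[4:],s[9:]  2  'da'
  19  s[9:],s[15:]  1  'd'
  20  s[15:],s[11:]  2  'dc'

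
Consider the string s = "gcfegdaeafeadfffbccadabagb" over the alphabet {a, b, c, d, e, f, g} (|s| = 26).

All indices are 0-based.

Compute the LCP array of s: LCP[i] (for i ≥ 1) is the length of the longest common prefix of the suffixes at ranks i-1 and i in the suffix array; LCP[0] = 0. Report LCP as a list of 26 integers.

rank→(start, suffix):
  0 → (21, 'abagb')
  1 → (19, 'adabagb')
  2 → (11, 'adfffbccadabagb')
  3 → (6, 'aeafeadfffbccadabagb')
  4 → (8, 'afeadfffbccadabagb')
  5 → (23, 'agb')
  6 → (25, 'b')
  7 → (22, 'bagb')
  8 → (16, 'bccadabagb')
  9 → (18, 'cadabagb')
  10 → (17, 'ccadabagb')
  11 → (1, 'cfegdaeafeadfffbccadabagb')
  12 → (20, 'dabagb')
  13 → (5, 'daeafeadfffbccadabagb')
  14 → (12, 'dfffbccadabagb')
  15 → (10, 'eadfffbccadabagb')
  16 → (7, 'eafeadfffbccadabagb')
  17 → (3, 'egdaeafeadfffbccadabagb')
  18 → (15, 'fbccadabagb')
  19 → (9, 'feadfffbccadabagb')
  20 → (2, 'fegdaeafeadfffbccadabagb')
  21 → (14, 'ffbccadabagb')
  22 → (13, 'fffbccadabagb')
  23 → (24, 'gb')
  24 → (0, 'gcfegdaeafeadfffbccadabagb')
  25 → (4, 'gdaeafeadfffbccadabagb')

SA = [21, 19, 11, 6, 8, 23, 25, 22, 16, 18, 17, 1, 20, 5, 12, 10, 7, 3, 15, 9, 2, 14, 13, 24, 0, 4]
rank  pair      lcp
   1  s[21:],s[19:]  1  'a'
   2  s[19:],s[11:]  2  'ad'
   3  s[11:],s[6:]  1  'a'
   4  s[6:],s[8:]  1  'a'
   5  s[8:],s[23:]  1  'a'
   6  s[23:],s[25:]  0  ''
   7  s[25:],s[22:]  1  'b'
   8  s[22:],s[16:]  1  'b'
   9  s[16:],s[18:]  0  ''
  10  s[18:],s[17:]  1  'c'
  11  s[17:],s[1:]  1  'c'
  12  s[1:],s[20:]  0  ''
  13  s[20:],s[5:]  2  'da'
  14  s[5:],s[12:]  1  'd'
  15  s[12:],s[10:]  0  ''
  16  s[10:],s[7:]  2  'ea'
  17  s[7:],s[3:]  1  'e'
  18  s[3:],s[15:]  0  ''
  19  s[15:],s[9:]  1  'f'
  20  s[9:],s[2:]  2  'fe'
  21  s[2:],s[14:]  1  'f'
  22  s[14:],s[13:]  2  'ff'
  23  s[13:],s[24:]  0  ''
  24  s[24:],s[0:]  1  'g'
  25  s[0:],s[4:]  1  'g'

[0, 1, 2, 1, 1, 1, 0, 1, 1, 0, 1, 1, 0, 2, 1, 0, 2, 1, 0, 1, 2, 1, 2, 0, 1, 1]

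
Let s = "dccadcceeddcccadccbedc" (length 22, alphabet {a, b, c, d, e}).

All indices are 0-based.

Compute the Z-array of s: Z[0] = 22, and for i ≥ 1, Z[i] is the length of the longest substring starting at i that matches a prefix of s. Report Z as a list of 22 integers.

Z[0]=22
i=1: i≥r, start 0; Z[1]=0
i=2: i≥r, start 0; Z[2]=0
i=3: i≥r, start 0; Z[3]=0
i=4: i≥r, start 0; Z[4]=3 grow→box=[4,7)
i=5: min(r-i=2, Z[1]=0)=0; Z[5]=0
i=6: min(r-i=1, Z[2]=0)=0; Z[6]=0
i=7: i≥r, start 0; Z[7]=0
i=8: i≥r, start 0; Z[8]=0
i=9: i≥r, start 0; Z[9]=1 grow→box=[9,10)
i=10: i≥r, start 0; Z[10]=3 grow→box=[10,13)
i=11: min(r-i=2, Z[1]=0)=0; Z[11]=0
i=12: min(r-i=1, Z[2]=0)=0; Z[12]=0
i=13: i≥r, start 0; Z[13]=0
i=14: i≥r, start 0; Z[14]=0
i=15: i≥r, start 0; Z[15]=3 grow→box=[15,18)
i=16: min(r-i=2, Z[1]=0)=0; Z[16]=0
i=17: min(r-i=1, Z[2]=0)=0; Z[17]=0
i=18: i≥r, start 0; Z[18]=0
i=19: i≥r, start 0; Z[19]=0
i=20: i≥r, start 0; Z[20]=2 grow→box=[20,22)
i=21: min(r-i=1, Z[1]=0)=0; Z[21]=0

[22, 0, 0, 0, 3, 0, 0, 0, 0, 1, 3, 0, 0, 0, 0, 3, 0, 0, 0, 0, 2, 0]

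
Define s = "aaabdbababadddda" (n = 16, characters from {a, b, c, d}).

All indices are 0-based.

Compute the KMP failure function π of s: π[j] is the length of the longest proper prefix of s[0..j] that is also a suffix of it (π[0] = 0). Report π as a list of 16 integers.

[0, 1, 2, 0, 0, 0, 1, 0, 1, 0, 1, 0, 0, 0, 0, 1]

π[0] = 0
j=1 s[j]='a': π[1]=1 (border 'a')
j=2 s[j]='a': π[2]=2 (border 'aa')
j=3 s[j]='b': k: 2→1→0; π[3]=0 (border '')
j=4 s[j]='d': π[4]=0 (border '')
j=5 s[j]='b': π[5]=0 (border '')
j=6 s[j]='a': π[6]=1 (border 'a')
j=7 s[j]='b': k: 1→0; π[7]=0 (border '')
j=8 s[j]='a': π[8]=1 (border 'a')
j=9 s[j]='b': k: 1→0; π[9]=0 (border '')
j=10 s[j]='a': π[10]=1 (border 'a')
j=11 s[j]='d': k: 1→0; π[11]=0 (border '')
j=12 s[j]='d': π[12]=0 (border '')
j=13 s[j]='d': π[13]=0 (border '')
j=14 s[j]='d': π[14]=0 (border '')
j=15 s[j]='a': π[15]=1 (border 'a')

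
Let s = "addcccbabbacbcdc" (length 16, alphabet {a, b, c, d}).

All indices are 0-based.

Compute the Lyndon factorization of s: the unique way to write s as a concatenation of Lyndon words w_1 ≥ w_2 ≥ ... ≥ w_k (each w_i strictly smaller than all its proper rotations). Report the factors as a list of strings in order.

emit factor 1: 'addcccb' (i=0, period=7)
emit factor 2: 'abbacbcdc' (i=7, period=9)

["addcccb", "abbacbcdc"]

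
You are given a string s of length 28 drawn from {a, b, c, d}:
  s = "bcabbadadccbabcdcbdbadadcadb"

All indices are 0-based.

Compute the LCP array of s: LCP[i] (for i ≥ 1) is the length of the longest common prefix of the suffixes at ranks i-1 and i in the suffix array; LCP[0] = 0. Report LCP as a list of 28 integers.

[0, 2, 1, 5, 2, 2, 3, 0, 1, 2, 6, 1, 1, 2, 1, 0, 2, 1, 2, 1, 1, 0, 4, 1, 2, 1, 2, 2]

rank | idx | suffix
   0 |   2 | abbadadccbabcdcbdbadadcadb
   1 |  12 | abcdcbdbadadcadb
   2 |  20 | adadcadb
   3 |   5 | adadccbabcdcbdbadadcadb
   4 |  25 | adb
   5 |  22 | adcadb
   6 |   7 | adccbabcdcbdbadadcadb
   7 |  27 | b
   8 |  11 | babcdcbdbadadcadb
   9 |  19 | badadcadb
  10 |   4 | badadccbabcdcbdbadadcadb
  11 |   3 | bbadadccbabcdcbdbadadcadb
  12 |   0 | bcabbadadccbabcdcbdbadadcadb
  13 |  13 | bcdcbdbadadcadb
  14 |  17 | bdbadadcadb
  15 |   1 | cabbadadccbabcdcbdbadadcadb
  16 |  24 | cadb
  17 |  10 | cbabcdcbdbadadcadb
  18 |  16 | cbdbadadcadb
  19 |   9 | ccbabcdcbdbadadcadb
  20 |  14 | cdcbdbadadcadb
  21 |  21 | dadcadb
  22 |   6 | dadccbabcdcbdbadadcadb
  23 |  26 | db
  24 |  18 | dbadadcadb
  25 |  23 | dcadb
  26 |  15 | dcbdbadadcadb
  27 |   8 | dccbabcdcbdbadadcadb

SA = [2, 12, 20, 5, 25, 22, 7, 27, 11, 19, 4, 3, 0, 13, 17, 1, 24, 10, 16, 9, 14, 21, 6, 26, 18, 23, 15, 8]
rank  pair      lcp
   1  s[2:],s[12:]  2  'ab'
   2  s[12:],s[20:]  1  'a'
   3  s[20:],s[5:]  5  'adadc'
   4  s[5:],s[25:]  2  'ad'
   5  s[25:],s[22:]  2  'ad'
   6  s[22:],s[7:]  3  'adc'
   7  s[7:],s[27:]  0  ''
   8  s[27:],s[11:]  1  'b'
   9  s[11:],s[19:]  2  'ba'
  10  s[19:],s[4:]  6  'badadc'
  11  s[4:],s[3:]  1  'b'
  12  s[3:],s[0:]  1  'b'
  13  s[0:],s[13:]  2  'bc'
  14  s[13:],s[17:]  1  'b'
  15  s[17:],s[1:]  0  ''
  16  s[1:],s[24:]  2  'ca'
  17  s[24:],s[10:]  1  'c'
  18  s[10:],s[16:]  2  'cb'
  19  s[16:],s[9:]  1  'c'
  20  s[9:],s[14:]  1  'c'
  21  s[14:],s[21:]  0  ''
  22  s[21:],s[6:]  4  'dadc'
  23  s[6:],s[26:]  1  'd'
  24  s[26:],s[18:]  2  'db'
  25  s[18:],s[23:]  1  'd'
  26  s[23:],s[15:]  2  'dc'
  27  s[15:],s[8:]  2  'dc'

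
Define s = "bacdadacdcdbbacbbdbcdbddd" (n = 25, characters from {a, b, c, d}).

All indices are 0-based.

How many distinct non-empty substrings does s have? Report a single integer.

289

sorted suffixes:
  #0 SA[0]=13  'acbbdbcdbddd'
  #1 SA[1]=1  'acdadacdcdbbacbbdbcdbddd'
  #2 SA[2]=6  'acdcdbbacbbdbcdbddd'
  #3 SA[3]=4  'adacdcdbbacbbdbcdbddd'
  #4 SA[4]=12  'bacbbdbcdbddd'
  #5 SA[5]=0  'bacdadacdcdbbacbbdbcdbddd'
  #6 SA[6]=11  'bbacbbdbcdbddd'
  #7 SA[7]=15  'bbdbcdbddd'
  #8 SA[8]=18  'bcdbddd'
  #9 SA[9]=16  'bdbcdbddd'
  #10 SA[10]=21  'bddd'
  #11 SA[11]=14  'cbbdbcdbddd'
  #12 SA[12]=2  'cdadacdcdbbacbbdbcdbddd'
  #13 SA[13]=9  'cdbbacbbdbcdbddd'
  #14 SA[14]=19  'cdbddd'
  #15 SA[15]=7  'cdcdbbacbbdbcdbddd'
  #16 SA[16]=24  'd'
  #17 SA[17]=5  'dacdcdbbacbbdbcdbddd'
  #18 SA[18]=3  'dadacdcdbbacbbdbcdbddd'
  #19 SA[19]=10  'dbbacbbdbcdbddd'
  #20 SA[20]=17  'dbcdbddd'
  #21 SA[21]=20  'dbddd'
  #22 SA[22]=8  'dcdbbacbbdbcdbddd'
  #23 SA[23]=23  'dd'
  #24 SA[24]=22  'ddd'

SA = [13, 1, 6, 4, 12, 0, 11, 15, 18, 16, 21, 14, 2, 9, 19, 7, 24, 5, 3, 10, 17, 20, 8, 23, 22]
[i] adj suffixes → lcp
  [1] 13/1 → 2 ('ac')
  [2] 1/6 → 3 ('acd')
  [3] 6/4 → 1 ('a')
  [4] 4/12 → 0 ('')
  [5] 12/0 → 3 ('bac')
  [6] 0/11 → 1 ('b')
  [7] 11/15 → 2 ('bb')
  [8] 15/18 → 1 ('b')
  [9] 18/16 → 1 ('b')
  [10] 16/21 → 2 ('bd')
  [11] 21/14 → 0 ('')
  [12] 14/2 → 1 ('c')
  [13] 2/9 → 2 ('cd')
  [14] 9/19 → 3 ('cdb')
  [15] 19/7 → 2 ('cd')
  [16] 7/24 → 0 ('')
  [17] 24/5 → 1 ('d')
  [18] 5/3 → 2 ('da')
  [19] 3/10 → 1 ('d')
  [20] 10/17 → 2 ('db')
  [21] 17/20 → 2 ('db')
  [22] 20/8 → 1 ('d')
  [23] 8/23 → 1 ('d')
  [24] 23/22 → 2 ('dd')

n(n+1)/2 = 25·26/2 = 325
Σ LCP = 0 + 2 + 3 + 1 + 0 + 3 + 1 + 2 + 1 + 1 + 2 + 0 + 1 + 2 + 3 + 2 + 0 + 1 + 2 + 1 + 2 + 2 + 1 + 1 + 2 = 36
distinct = 325 − 36 = 289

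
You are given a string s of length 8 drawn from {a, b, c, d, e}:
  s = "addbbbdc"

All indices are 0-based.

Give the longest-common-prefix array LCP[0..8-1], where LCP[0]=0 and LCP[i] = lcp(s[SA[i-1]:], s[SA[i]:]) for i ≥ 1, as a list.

[0, 0, 2, 1, 0, 0, 1, 1]

sorted suffixes:
  #0 SA[0]=0  'addbbbdc'
  #1 SA[1]=3  'bbbdc'
  #2 SA[2]=4  'bbdc'
  #3 SA[3]=5  'bdc'
  #4 SA[4]=7  'c'
  #5 SA[5]=2  'dbbbdc'
  #6 SA[6]=6  'dc'
  #7 SA[7]=1  'ddbbbdc'

SA = [0, 3, 4, 5, 7, 2, 6, 1]
[i] adj suffixes → lcp
  [1] 0/3 → 0 ('')
  [2] 3/4 → 2 ('bb')
  [3] 4/5 → 1 ('b')
  [4] 5/7 → 0 ('')
  [5] 7/2 → 0 ('')
  [6] 2/6 → 1 ('d')
  [7] 6/1 → 1 ('d')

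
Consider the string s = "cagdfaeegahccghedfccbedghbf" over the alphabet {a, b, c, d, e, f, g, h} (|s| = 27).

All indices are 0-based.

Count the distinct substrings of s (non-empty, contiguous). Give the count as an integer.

355

rank→(start, suffix):
  0 → (5, 'aeegahccghedfccbedghbf')
  1 → (1, 'agdfaeegahccghedfccbedghbf')
  2 → (9, 'ahccghedfccbedghbf')
  3 → (20, 'bedghbf')
  4 → (25, 'bf')
  5 → (0, 'cagdfaeegahccghedfccbedghbf')
  6 → (19, 'cbedghbf')
  7 → (18, 'ccbedghbf')
  8 → (11, 'ccghedfccbedghbf')
  9 → (12, 'cghedfccbedghbf')
  10 → (3, 'dfaeegahccghedfccbedghbf')
  11 → (16, 'dfccbedghbf')
  12 → (22, 'dghbf')
  13 → (15, 'edfccbedghbf')
  14 → (21, 'edghbf')
  15 → (6, 'eegahccghedfccbedghbf')
  16 → (7, 'egahccghedfccbedghbf')
  17 → (26, 'f')
  18 → (4, 'faeegahccghedfccbedghbf')
  19 → (17, 'fccbedghbf')
  20 → (8, 'gahccghedfccbedghbf')
  21 → (2, 'gdfaeegahccghedfccbedghbf')
  22 → (23, 'ghbf')
  23 → (13, 'ghedfccbedghbf')
  24 → (24, 'hbf')
  25 → (10, 'hccghedfccbedghbf')
  26 → (14, 'hedfccbedghbf')

SA = [5, 1, 9, 20, 25, 0, 19, 18, 11, 12, 3, 16, 22, 15, 21, 6, 7, 26, 4, 17, 8, 2, 23, 13, 24, 10, 14]
rank  pair      lcp
   1  s[5:],s[1:]  1  'a'
   2  s[1:],s[9:]  1  'a'
   3  s[9:],s[20:]  0  ''
   4  s[20:],s[25:]  1  'b'
   5  s[25:],s[0:]  0  ''
   6  s[0:],s[19:]  1  'c'
   7  s[19:],s[18:]  1  'c'
   8  s[18:],s[11:]  2  'cc'
   9  s[11:],s[12:]  1  'c'
  10  s[12:],s[3:]  0  ''
  11  s[3:],s[16:]  2  'df'
  12  s[16:],s[22:]  1  'd'
  13  s[22:],s[15:]  0  ''
  14  s[15:],s[21:]  2  'ed'
  15  s[21:],s[6:]  1  'e'
  16  s[6:],s[7:]  1  'e'
  17  s[7:],s[26:]  0  ''
  18  s[26:],s[4:]  1  'f'
  19  s[4:],s[17:]  1  'f'
  20  s[17:],s[8:]  0  ''
  21  s[8:],s[2:]  1  'g'
  22  s[2:],s[23:]  1  'g'
  23  s[23:],s[13:]  2  'gh'
  24  s[13:],s[24:]  0  ''
  25  s[24:],s[10:]  1  'h'
  26  s[10:],s[14:]  1  'h'

n(n+1)/2 = 27·28/2 = 378
Σ LCP = 0 + 1 + 1 + 0 + 1 + 0 + 1 + 1 + 2 + 1 + 0 + 2 + 1 + 0 + 2 + 1 + 1 + 0 + 1 + 1 + 0 + 1 + 1 + 2 + 0 + 1 + 1 = 23
distinct = 378 − 23 = 355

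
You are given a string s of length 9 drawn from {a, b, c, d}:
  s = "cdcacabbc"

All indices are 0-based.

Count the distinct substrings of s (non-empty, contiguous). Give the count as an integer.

rank→(start, suffix):
  0 → (5, 'abbc')
  1 → (3, 'acabbc')
  2 → (6, 'bbc')
  3 → (7, 'bc')
  4 → (8, 'c')
  5 → (4, 'cabbc')
  6 → (2, 'cacabbc')
  7 → (0, 'cdcacabbc')
  8 → (1, 'dcacabbc')

SA = [5, 3, 6, 7, 8, 4, 2, 0, 1]
i: (SA[i-1],SA[i]) lcp shared
  1: (5,3) 1 'a'
  2: (3,6) 0 ''
  3: (6,7) 1 'b'
  4: (7,8) 0 ''
  5: (8,4) 1 'c'
  6: (4,2) 2 'ca'
  7: (2,0) 1 'c'
  8: (0,1) 0 ''

n(n+1)/2 = 9·10/2 = 45
Σ LCP = 0 + 1 + 0 + 1 + 0 + 1 + 2 + 1 + 0 = 6
distinct = 45 − 6 = 39

39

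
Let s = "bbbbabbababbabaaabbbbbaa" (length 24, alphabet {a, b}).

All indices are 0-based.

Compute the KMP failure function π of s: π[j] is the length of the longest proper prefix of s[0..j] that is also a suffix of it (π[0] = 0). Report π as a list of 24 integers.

π[0] = 0
j=1 s[j]='b': π[1]=1 (border 'b')
j=2 s[j]='b': π[2]=2 (border 'bb')
j=3 s[j]='b': π[3]=3 (border 'bbb')
j=4 s[j]='a': k: 3→2→1→0; π[4]=0 (border '')
j=5 s[j]='b': π[5]=1 (border 'b')
j=6 s[j]='b': π[6]=2 (border 'bb')
j=7 s[j]='a': k: 2→1→0; π[7]=0 (border '')
j=8 s[j]='b': π[8]=1 (border 'b')
j=9 s[j]='a': k: 1→0; π[9]=0 (border '')
j=10 s[j]='b': π[10]=1 (border 'b')
j=11 s[j]='b': π[11]=2 (border 'bb')
j=12 s[j]='a': k: 2→1→0; π[12]=0 (border '')
j=13 s[j]='b': π[13]=1 (border 'b')
j=14 s[j]='a': k: 1→0; π[14]=0 (border '')
j=15 s[j]='a': π[15]=0 (border '')
j=16 s[j]='a': π[16]=0 (border '')
j=17 s[j]='b': π[17]=1 (border 'b')
j=18 s[j]='b': π[18]=2 (border 'bb')
j=19 s[j]='b': π[19]=3 (border 'bbb')
j=20 s[j]='b': π[20]=4 (border 'bbbb')
j=21 s[j]='b': k: 4→3; π[21]=4 (border 'bbbb')
j=22 s[j]='a': π[22]=5 (border 'bbbba')
j=23 s[j]='a': k: 5→0; π[23]=0 (border '')

[0, 1, 2, 3, 0, 1, 2, 0, 1, 0, 1, 2, 0, 1, 0, 0, 0, 1, 2, 3, 4, 4, 5, 0]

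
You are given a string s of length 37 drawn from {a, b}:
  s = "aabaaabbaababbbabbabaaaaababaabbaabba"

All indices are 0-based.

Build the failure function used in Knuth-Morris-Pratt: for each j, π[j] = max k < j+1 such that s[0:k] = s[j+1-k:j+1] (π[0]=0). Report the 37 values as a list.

π[0] = 0
j=1 s[j]='a': π[1]=1 (border 'a')
j=2 s[j]='b': k: 1→0; π[2]=0 (border '')
j=3 s[j]='a': π[3]=1 (border 'a')
j=4 s[j]='a': π[4]=2 (border 'aa')
j=5 s[j]='a': k: 2→1; π[5]=2 (border 'aa')
j=6 s[j]='b': π[6]=3 (border 'aab')
j=7 s[j]='b': k: 3→0; π[7]=0 (border '')
j=8 s[j]='a': π[8]=1 (border 'a')
j=9 s[j]='a': π[9]=2 (border 'aa')
j=10 s[j]='b': π[10]=3 (border 'aab')
j=11 s[j]='a': π[11]=4 (border 'aaba')
j=12 s[j]='b': k: 4→1→0; π[12]=0 (border '')
j=13 s[j]='b': π[13]=0 (border '')
j=14 s[j]='b': π[14]=0 (border '')
j=15 s[j]='a': π[15]=1 (border 'a')
j=16 s[j]='b': k: 1→0; π[16]=0 (border '')
j=17 s[j]='b': π[17]=0 (border '')
j=18 s[j]='a': π[18]=1 (border 'a')
j=19 s[j]='b': k: 1→0; π[19]=0 (border '')
j=20 s[j]='a': π[20]=1 (border 'a')
j=21 s[j]='a': π[21]=2 (border 'aa')
j=22 s[j]='a': k: 2→1; π[22]=2 (border 'aa')
j=23 s[j]='a': k: 2→1; π[23]=2 (border 'aa')
j=24 s[j]='a': k: 2→1; π[24]=2 (border 'aa')
j=25 s[j]='b': π[25]=3 (border 'aab')
j=26 s[j]='a': π[26]=4 (border 'aaba')
j=27 s[j]='b': k: 4→1→0; π[27]=0 (border '')
j=28 s[j]='a': π[28]=1 (border 'a')
j=29 s[j]='a': π[29]=2 (border 'aa')
j=30 s[j]='b': π[30]=3 (border 'aab')
j=31 s[j]='b': k: 3→0; π[31]=0 (border '')
j=32 s[j]='a': π[32]=1 (border 'a')
j=33 s[j]='a': π[33]=2 (border 'aa')
j=34 s[j]='b': π[34]=3 (border 'aab')
j=35 s[j]='b': k: 3→0; π[35]=0 (border '')
j=36 s[j]='a': π[36]=1 (border 'a')

[0, 1, 0, 1, 2, 2, 3, 0, 1, 2, 3, 4, 0, 0, 0, 1, 0, 0, 1, 0, 1, 2, 2, 2, 2, 3, 4, 0, 1, 2, 3, 0, 1, 2, 3, 0, 1]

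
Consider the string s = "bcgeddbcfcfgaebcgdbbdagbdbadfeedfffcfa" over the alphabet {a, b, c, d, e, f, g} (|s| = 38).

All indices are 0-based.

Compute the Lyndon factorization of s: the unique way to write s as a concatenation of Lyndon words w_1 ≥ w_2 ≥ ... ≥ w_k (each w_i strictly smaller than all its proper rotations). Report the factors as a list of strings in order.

["bcgedd", "bcfcfg", "aebcgdbbdagbdb", "adfeedfffcf", "a"]

emit factor 1: 'bcgedd' (i=0, period=6)
emit factor 2: 'bcfcfg' (i=6, period=6)
emit factor 3: 'aebcgdbbdagbdb' (i=12, period=14)
emit factor 4: 'adfeedfffcf' (i=26, period=11)
emit factor 5: 'a' (i=37, period=1)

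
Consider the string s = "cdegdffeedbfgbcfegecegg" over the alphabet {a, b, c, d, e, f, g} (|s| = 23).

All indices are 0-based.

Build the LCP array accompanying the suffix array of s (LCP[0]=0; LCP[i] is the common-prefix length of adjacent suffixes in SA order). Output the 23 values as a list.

[0, 1, 0, 1, 1, 0, 1, 1, 0, 1, 1, 1, 2, 2, 0, 2, 1, 1, 0, 1, 1, 1, 1]

rank | idx | suffix
   0 |  13 | bcfegecegg
   1 |  10 | bfgbcfegecegg
   2 |   0 | cdegdffeedbfgbcfegecegg
   3 |  19 | cegg
   4 |  14 | cfegecegg
   5 |   9 | dbfgbcfegecegg
   6 |   1 | degdffeedbfgbcfegecegg
   7 |   4 | dffeedbfgbcfegecegg
   8 |  18 | ecegg
   9 |   8 | edbfgbcfegecegg
  10 |   7 | eedbfgbcfegecegg
  11 |   2 | egdffeedbfgbcfegecegg
  12 |  16 | egecegg
  13 |  20 | egg
  14 |   6 | feedbfgbcfegecegg
  15 |  15 | fegecegg
  16 |   5 | ffeedbfgbcfegecegg
  17 |  11 | fgbcfegecegg
  18 |  22 | g
  19 |  12 | gbcfegecegg
  20 |   3 | gdffeedbfgbcfegecegg
  21 |  17 | gecegg
  22 |  21 | gg

SA = [13, 10, 0, 19, 14, 9, 1, 4, 18, 8, 7, 2, 16, 20, 6, 15, 5, 11, 22, 12, 3, 17, 21]
rank  pair      lcp
   1  s[13:],s[10:]  1  'b'
   2  s[10:],s[0:]  0  ''
   3  s[0:],s[19:]  1  'c'
   4  s[19:],s[14:]  1  'c'
   5  s[14:],s[9:]  0  ''
   6  s[9:],s[1:]  1  'd'
   7  s[1:],s[4:]  1  'd'
   8  s[4:],s[18:]  0  ''
   9  s[18:],s[8:]  1  'e'
  10  s[8:],s[7:]  1  'e'
  11  s[7:],s[2:]  1  'e'
  12  s[2:],s[16:]  2  'eg'
  13  s[16:],s[20:]  2  'eg'
  14  s[20:],s[6:]  0  ''
  15  s[6:],s[15:]  2  'fe'
  16  s[15:],s[5:]  1  'f'
  17  s[5:],s[11:]  1  'f'
  18  s[11:],s[22:]  0  ''
  19  s[22:],s[12:]  1  'g'
  20  s[12:],s[3:]  1  'g'
  21  s[3:],s[17:]  1  'g'
  22  s[17:],s[21:]  1  'g'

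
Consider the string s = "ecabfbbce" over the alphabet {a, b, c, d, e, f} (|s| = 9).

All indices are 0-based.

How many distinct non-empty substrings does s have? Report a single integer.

41

rank | idx | suffix
   0 |   2 | abfbbce
   1 |   5 | bbce
   2 |   6 | bce
   3 |   3 | bfbbce
   4 |   1 | cabfbbce
   5 |   7 | ce
   6 |   8 | e
   7 |   0 | ecabfbbce
   8 |   4 | fbbce

SA = [2, 5, 6, 3, 1, 7, 8, 0, 4]
i: (SA[i-1],SA[i]) lcp shared
  1: (2,5) 0 ''
  2: (5,6) 1 'b'
  3: (6,3) 1 'b'
  4: (3,1) 0 ''
  5: (1,7) 1 'c'
  6: (7,8) 0 ''
  7: (8,0) 1 'e'
  8: (0,4) 0 ''

n(n+1)/2 = 9·10/2 = 45
Σ LCP = 0 + 0 + 1 + 1 + 0 + 1 + 0 + 1 + 0 = 4
distinct = 45 − 4 = 41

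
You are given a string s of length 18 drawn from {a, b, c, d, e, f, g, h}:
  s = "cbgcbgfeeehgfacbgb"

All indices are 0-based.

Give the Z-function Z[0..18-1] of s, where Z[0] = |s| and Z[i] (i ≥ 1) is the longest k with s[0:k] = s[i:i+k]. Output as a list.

[18, 0, 0, 3, 0, 0, 0, 0, 0, 0, 0, 0, 0, 0, 3, 0, 0, 0]

Z[0]=18
i=1: i≥r, start 0; Z[1]=0
i=2: i≥r, start 0; Z[2]=0
i=3: i≥r, start 0; Z[3]=3 grow→box=[3,6)
i=4: min(r-i=2, Z[1]=0)=0; Z[4]=0
i=5: min(r-i=1, Z[2]=0)=0; Z[5]=0
i=6: i≥r, start 0; Z[6]=0
i=7: i≥r, start 0; Z[7]=0
i=8: i≥r, start 0; Z[8]=0
i=9: i≥r, start 0; Z[9]=0
i=10: i≥r, start 0; Z[10]=0
i=11: i≥r, start 0; Z[11]=0
i=12: i≥r, start 0; Z[12]=0
i=13: i≥r, start 0; Z[13]=0
i=14: i≥r, start 0; Z[14]=3 grow→box=[14,17)
i=15: min(r-i=2, Z[1]=0)=0; Z[15]=0
i=16: min(r-i=1, Z[2]=0)=0; Z[16]=0
i=17: i≥r, start 0; Z[17]=0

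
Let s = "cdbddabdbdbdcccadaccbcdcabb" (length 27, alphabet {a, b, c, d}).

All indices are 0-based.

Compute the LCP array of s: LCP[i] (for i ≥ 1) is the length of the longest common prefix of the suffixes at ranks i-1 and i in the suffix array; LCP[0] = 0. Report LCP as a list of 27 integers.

[0, 2, 1, 1, 0, 1, 1, 1, 4, 2, 2, 0, 2, 1, 1, 2, 2, 1, 2, 0, 2, 1, 3, 3, 1, 2, 1]

rank→(start, suffix):
  0 → (24, 'abb')
  1 → (5, 'abdbdbdcccadaccbcdcabb')
  2 → (17, 'accbcdcabb')
  3 → (15, 'adaccbcdcabb')
  4 → (26, 'b')
  5 → (25, 'bb')
  6 → (20, 'bcdcabb')
  7 → (6, 'bdbdbdcccadaccbcdcabb')
  8 → (8, 'bdbdcccadaccbcdcabb')
  9 → (10, 'bdcccadaccbcdcabb')
  10 → (2, 'bddabdbdbdcccadaccbcdcabb')
  11 → (23, 'cabb')
  12 → (14, 'cadaccbcdcabb')
  13 → (19, 'cbcdcabb')
  14 → (13, 'ccadaccbcdcabb')
  15 → (18, 'ccbcdcabb')
  16 → (12, 'cccadaccbcdcabb')
  17 → (0, 'cdbddabdbdbdcccadaccbcdcabb')
  18 → (21, 'cdcabb')
  19 → (4, 'dabdbdbdcccadaccbcdcabb')
  20 → (16, 'daccbcdcabb')
  21 → (7, 'dbdbdcccadaccbcdcabb')
  22 → (9, 'dbdcccadaccbcdcabb')
  23 → (1, 'dbddabdbdbdcccadaccbcdcabb')
  24 → (22, 'dcabb')
  25 → (11, 'dcccadaccbcdcabb')
  26 → (3, 'ddabdbdbdcccadaccbcdcabb')

SA = [24, 5, 17, 15, 26, 25, 20, 6, 8, 10, 2, 23, 14, 19, 13, 18, 12, 0, 21, 4, 16, 7, 9, 1, 22, 11, 3]
[i] adj suffixes → lcp
  [1] 24/5 → 2 ('ab')
  [2] 5/17 → 1 ('a')
  [3] 17/15 → 1 ('a')
  [4] 15/26 → 0 ('')
  [5] 26/25 → 1 ('b')
  [6] 25/20 → 1 ('b')
  [7] 20/6 → 1 ('b')
  [8] 6/8 → 4 ('bdbd')
  [9] 8/10 → 2 ('bd')
  [10] 10/2 → 2 ('bd')
  [11] 2/23 → 0 ('')
  [12] 23/14 → 2 ('ca')
  [13] 14/19 → 1 ('c')
  [14] 19/13 → 1 ('c')
  [15] 13/18 → 2 ('cc')
  [16] 18/12 → 2 ('cc')
  [17] 12/0 → 1 ('c')
  [18] 0/21 → 2 ('cd')
  [19] 21/4 → 0 ('')
  [20] 4/16 → 2 ('da')
  [21] 16/7 → 1 ('d')
  [22] 7/9 → 3 ('dbd')
  [23] 9/1 → 3 ('dbd')
  [24] 1/22 → 1 ('d')
  [25] 22/11 → 2 ('dc')
  [26] 11/3 → 1 ('d')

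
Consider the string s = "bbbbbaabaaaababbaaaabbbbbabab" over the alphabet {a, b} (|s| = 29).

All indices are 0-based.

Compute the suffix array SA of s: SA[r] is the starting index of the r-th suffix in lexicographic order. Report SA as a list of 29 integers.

[8, 16, 9, 17, 5, 10, 18, 27, 6, 25, 11, 13, 19, 28, 7, 15, 4, 26, 24, 12, 14, 3, 23, 2, 22, 1, 21, 0, 20]

rank→(start, suffix):
  0 → (8, 'aaaababbaaaabbbbbabab')
  1 → (16, 'aaaabbbbbabab')
  2 → (9, 'aaababbaaaabbbbbabab')
  3 → (17, 'aaabbbbbabab')
  4 → (5, 'aabaaaababbaaaabbbbbabab')
  5 → (10, 'aababbaaaabbbbbabab')
  6 → (18, 'aabbbbbabab')
  7 → (27, 'ab')
  8 → (6, 'abaaaababbaaaabbbbbabab')
  9 → (25, 'abab')
  10 → (11, 'ababbaaaabbbbbabab')
  11 → (13, 'abbaaaabbbbbabab')
  12 → (19, 'abbbbbabab')
  13 → (28, 'b')
  14 → (7, 'baaaababbaaaabbbbbabab')
  15 → (15, 'baaaabbbbbabab')
  16 → (4, 'baabaaaababbaaaabbbbbabab')
  17 → (26, 'bab')
  18 → (24, 'babab')
  19 → (12, 'babbaaaabbbbbabab')
  20 → (14, 'bbaaaabbbbbabab')
  21 → (3, 'bbaabaaaababbaaaabbbbbabab')
  22 → (23, 'bbabab')
  23 → (2, 'bbbaabaaaababbaaaabbbbbabab')
  24 → (22, 'bbbabab')
  25 → (1, 'bbbbaabaaaababbaaaabbbbbabab')
  26 → (21, 'bbbbabab')
  27 → (0, 'bbbbbaabaaaababbaaaabbbbbabab')
  28 → (20, 'bbbbbabab')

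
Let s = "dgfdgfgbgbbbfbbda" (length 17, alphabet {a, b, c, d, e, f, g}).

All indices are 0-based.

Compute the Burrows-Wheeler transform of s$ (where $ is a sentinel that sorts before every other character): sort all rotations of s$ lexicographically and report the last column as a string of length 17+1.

rank  rotation            last
    0  $dgfdgfgbgbbbfbbda  a
    1  a$dgfdgfgbgbbbfbbd  d
    2  bbbfbbda$dgfdgfgbg  g
    3  bbda$dgfdgfgbgbbbf  f
    4  bbfbbda$dgfdgfgbgb  b
    5  bda$dgfdgfgbgbbbfb  b
    6  bfbbda$dgfdgfgbgbb  b
    7  bgbbbfbbda$dgfdgfg  g
    8  da$dgfdgfgbgbbbfbb  b
    9  dgfdgfgbgbbbfbbda$  $
   10  dgfgbgbbbfbbda$dgf  f
   11  fbbda$dgfdgfgbgbbb  b
   12  fdgfgbgbbbfbbda$dg  g
   13  fgbgbbbfbbda$dgfdg  g
   14  gbbbfbbda$dgfdgfgb  b
   15  gbgbbbfbbda$dgfdgf  f
   16  gfdgfgbgbbbfbbda$d  d
   17  gfgbgbbbfbbda$dgfd  d

adgfbbbgb$fbggbfdd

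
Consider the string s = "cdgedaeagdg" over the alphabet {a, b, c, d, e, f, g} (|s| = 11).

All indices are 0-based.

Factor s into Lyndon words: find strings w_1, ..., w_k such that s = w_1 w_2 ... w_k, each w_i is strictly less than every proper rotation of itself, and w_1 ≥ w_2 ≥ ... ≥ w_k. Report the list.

["cdged", "aeagdg"]

emit factor 1: 'cdged' (i=0, period=5)
emit factor 2: 'aeagdg' (i=5, period=6)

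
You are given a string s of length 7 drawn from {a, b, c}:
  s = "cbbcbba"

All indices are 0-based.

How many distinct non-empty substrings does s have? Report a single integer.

21

rank→(start, suffix):
  0 → (6, 'a')
  1 → (5, 'ba')
  2 → (4, 'bba')
  3 → (1, 'bbcbba')
  4 → (2, 'bcbba')
  5 → (3, 'cbba')
  6 → (0, 'cbbcbba')

SA = [6, 5, 4, 1, 2, 3, 0]
i: (SA[i-1],SA[i]) lcp shared
  1: (6,5) 0 ''
  2: (5,4) 1 'b'
  3: (4,1) 2 'bb'
  4: (1,2) 1 'b'
  5: (2,3) 0 ''
  6: (3,0) 3 'cbb'

n(n+1)/2 = 7·8/2 = 28
Σ LCP = 0 + 0 + 1 + 2 + 1 + 0 + 3 = 7
distinct = 28 − 7 = 21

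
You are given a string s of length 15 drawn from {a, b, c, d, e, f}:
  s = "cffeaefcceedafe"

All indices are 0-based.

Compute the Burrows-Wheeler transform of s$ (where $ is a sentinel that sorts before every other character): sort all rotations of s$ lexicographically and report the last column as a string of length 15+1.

eedfc$effecaeafc

rank  rotation          last
    0  $cffeaefcceedafe  e
    1  aefcceedafe$cffe  e
    2  afe$cffeaefcceed  d
    3  cceedafe$cffeaef  f
    4  ceedafe$cffeaefc  c
    5  cffeaefcceedafe$  $
    6  dafe$cffeaefccee  e
    7  e$cffeaefcceedaf  f
    8  eaefcceedafe$cff  f
    9  edafe$cffeaefcce  e
   10  eedafe$cffeaefcc  c
   11  efcceedafe$cffea  a
   12  fcceedafe$cffeae  e
   13  fe$cffeaefcceeda  a
   14  feaefcceedafe$cf  f
   15  ffeaefcceedafe$c  c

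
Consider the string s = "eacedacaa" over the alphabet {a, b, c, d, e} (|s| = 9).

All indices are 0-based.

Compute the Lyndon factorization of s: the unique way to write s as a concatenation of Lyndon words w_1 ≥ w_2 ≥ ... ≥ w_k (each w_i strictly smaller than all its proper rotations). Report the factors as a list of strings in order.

["e", "aced", "ac", "a", "a"]

emit factor 1: 'e' (i=0, period=1)
emit factor 2: 'aced' (i=1, period=4)
emit factor 3: 'ac' (i=5, period=2)
emit factor 4: 'a' (i=7, period=1)
emit factor 5: 'a' (i=8, period=1)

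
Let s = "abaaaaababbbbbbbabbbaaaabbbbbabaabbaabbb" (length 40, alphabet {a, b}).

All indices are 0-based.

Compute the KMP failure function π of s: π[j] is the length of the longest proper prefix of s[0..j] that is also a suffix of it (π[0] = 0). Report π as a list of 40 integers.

π[0] = 0
j=1 s[j]='b': π[1]=0 (border '')
j=2 s[j]='a': π[2]=1 (border 'a')
j=3 s[j]='a': k: 1→0; π[3]=1 (border 'a')
j=4 s[j]='a': k: 1→0; π[4]=1 (border 'a')
j=5 s[j]='a': k: 1→0; π[5]=1 (border 'a')
j=6 s[j]='a': k: 1→0; π[6]=1 (border 'a')
j=7 s[j]='b': π[7]=2 (border 'ab')
j=8 s[j]='a': π[8]=3 (border 'aba')
j=9 s[j]='b': k: 3→1; π[9]=2 (border 'ab')
j=10 s[j]='b': k: 2→0; π[10]=0 (border '')
j=11 s[j]='b': π[11]=0 (border '')
j=12 s[j]='b': π[12]=0 (border '')
j=13 s[j]='b': π[13]=0 (border '')
j=14 s[j]='b': π[14]=0 (border '')
j=15 s[j]='b': π[15]=0 (border '')
j=16 s[j]='a': π[16]=1 (border 'a')
j=17 s[j]='b': π[17]=2 (border 'ab')
j=18 s[j]='b': k: 2→0; π[18]=0 (border '')
j=19 s[j]='b': π[19]=0 (border '')
j=20 s[j]='a': π[20]=1 (border 'a')
j=21 s[j]='a': k: 1→0; π[21]=1 (border 'a')
j=22 s[j]='a': k: 1→0; π[22]=1 (border 'a')
j=23 s[j]='a': k: 1→0; π[23]=1 (border 'a')
j=24 s[j]='b': π[24]=2 (border 'ab')
j=25 s[j]='b': k: 2→0; π[25]=0 (border '')
j=26 s[j]='b': π[26]=0 (border '')
j=27 s[j]='b': π[27]=0 (border '')
j=28 s[j]='b': π[28]=0 (border '')
j=29 s[j]='a': π[29]=1 (border 'a')
j=30 s[j]='b': π[30]=2 (border 'ab')
j=31 s[j]='a': π[31]=3 (border 'aba')
j=32 s[j]='a': π[32]=4 (border 'abaa')
j=33 s[j]='b': k: 4→1; π[33]=2 (border 'ab')
j=34 s[j]='b': k: 2→0; π[34]=0 (border '')
j=35 s[j]='a': π[35]=1 (border 'a')
j=36 s[j]='a': k: 1→0; π[36]=1 (border 'a')
j=37 s[j]='b': π[37]=2 (border 'ab')
j=38 s[j]='b': k: 2→0; π[38]=0 (border '')
j=39 s[j]='b': π[39]=0 (border '')

[0, 0, 1, 1, 1, 1, 1, 2, 3, 2, 0, 0, 0, 0, 0, 0, 1, 2, 0, 0, 1, 1, 1, 1, 2, 0, 0, 0, 0, 1, 2, 3, 4, 2, 0, 1, 1, 2, 0, 0]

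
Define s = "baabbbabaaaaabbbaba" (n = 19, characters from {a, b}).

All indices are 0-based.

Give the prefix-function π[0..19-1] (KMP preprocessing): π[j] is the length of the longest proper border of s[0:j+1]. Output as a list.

π[0] = 0
j=1 s[j]='a': π[1]=0 (border '')
j=2 s[j]='a': π[2]=0 (border '')
j=3 s[j]='b': π[3]=1 (border 'b')
j=4 s[j]='b': k: 1→0; π[4]=1 (border 'b')
j=5 s[j]='b': k: 1→0; π[5]=1 (border 'b')
j=6 s[j]='a': π[6]=2 (border 'ba')
j=7 s[j]='b': k: 2→0; π[7]=1 (border 'b')
j=8 s[j]='a': π[8]=2 (border 'ba')
j=9 s[j]='a': π[9]=3 (border 'baa')
j=10 s[j]='a': k: 3→0; π[10]=0 (border '')
j=11 s[j]='a': π[11]=0 (border '')
j=12 s[j]='a': π[12]=0 (border '')
j=13 s[j]='b': π[13]=1 (border 'b')
j=14 s[j]='b': k: 1→0; π[14]=1 (border 'b')
j=15 s[j]='b': k: 1→0; π[15]=1 (border 'b')
j=16 s[j]='a': π[16]=2 (border 'ba')
j=17 s[j]='b': k: 2→0; π[17]=1 (border 'b')
j=18 s[j]='a': π[18]=2 (border 'ba')

[0, 0, 0, 1, 1, 1, 2, 1, 2, 3, 0, 0, 0, 1, 1, 1, 2, 1, 2]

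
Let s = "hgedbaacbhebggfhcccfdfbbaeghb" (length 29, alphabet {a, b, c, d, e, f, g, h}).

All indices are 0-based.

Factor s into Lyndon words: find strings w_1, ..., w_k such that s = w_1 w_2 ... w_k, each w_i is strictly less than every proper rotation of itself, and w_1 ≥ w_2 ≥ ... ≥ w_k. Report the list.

emit factor 1: 'h' (i=0, period=1)
emit factor 2: 'g' (i=1, period=1)
emit factor 3: 'e' (i=2, period=1)
emit factor 4: 'd' (i=3, period=1)
emit factor 5: 'b' (i=4, period=1)
emit factor 6: 'aacbhebggfhcccfdfbbaeghb' (i=5, period=24)

["h", "g", "e", "d", "b", "aacbhebggfhcccfdfbbaeghb"]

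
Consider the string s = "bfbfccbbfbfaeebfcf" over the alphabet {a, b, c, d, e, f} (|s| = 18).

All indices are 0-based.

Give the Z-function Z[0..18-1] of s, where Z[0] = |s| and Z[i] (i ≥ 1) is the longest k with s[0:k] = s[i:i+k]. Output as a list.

[18, 0, 2, 0, 0, 0, 1, 4, 0, 2, 0, 0, 0, 0, 2, 0, 0, 0]

Z[0]=18
i=1: i≥r, start 0; Z[1]=0
i=2: i≥r, start 0; Z[2]=2 scan→box=[2,4)
i=3: min(r-i=1, Z[1]=0)=0; Z[3]=0
i=4: i≥r, start 0; Z[4]=0
i=5: i≥r, start 0; Z[5]=0
i=6: i≥r, start 0; Z[6]=1 scan→box=[6,7)
i=7: i≥r, start 0; Z[7]=4 scan→box=[7,11)
i=8: min(r-i=3, Z[1]=0)=0; Z[8]=0
i=9: min(r-i=2, Z[2]=2)=2; Z[9]=2
i=10: min(r-i=1, Z[3]=0)=0; Z[10]=0
i=11: i≥r, start 0; Z[11]=0
i=12: i≥r, start 0; Z[12]=0
i=13: i≥r, start 0; Z[13]=0
i=14: i≥r, start 0; Z[14]=2 scan→box=[14,16)
i=15: min(r-i=1, Z[1]=0)=0; Z[15]=0
i=16: i≥r, start 0; Z[16]=0
i=17: i≥r, start 0; Z[17]=0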